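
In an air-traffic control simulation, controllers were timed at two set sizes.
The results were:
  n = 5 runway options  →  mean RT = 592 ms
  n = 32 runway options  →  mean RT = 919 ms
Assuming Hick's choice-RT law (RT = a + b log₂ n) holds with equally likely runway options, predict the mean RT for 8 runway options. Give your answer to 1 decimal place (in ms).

With log₂ n on the abscissa the relation is linear; from the two conditions:
  b = (919 − 592) / (log₂ 32 − log₂ 5) = 327 / (5 − 2.3219) = 122.103 ms/bit
  a = 592 − 122.103 × 2.3219 = 308.486 ms
Then RT(8) = 308.486 + 122.103 × log₂ 8 = 308.486 + 122.103 × 3 ≈ 674.794 ms.

674.8 ms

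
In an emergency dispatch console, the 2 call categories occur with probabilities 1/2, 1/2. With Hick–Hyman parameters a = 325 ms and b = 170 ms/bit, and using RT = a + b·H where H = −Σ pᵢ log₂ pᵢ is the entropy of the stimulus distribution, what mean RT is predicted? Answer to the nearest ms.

495 ms

H = −Σ pᵢ log₂ pᵢ = 0.5·1 + 0.5·1 = 1.000 bits.
RT = 325 + 170 × 1.000 = 495.00 ms.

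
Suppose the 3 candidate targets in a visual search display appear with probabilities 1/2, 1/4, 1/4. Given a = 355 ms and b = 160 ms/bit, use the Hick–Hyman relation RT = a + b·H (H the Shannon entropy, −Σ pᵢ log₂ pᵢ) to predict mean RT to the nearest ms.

H = −Σ pᵢ log₂ pᵢ = 0.5·1 + 0.25·2 + 0.25·2 = 1.500 bits.
RT = 355 + 160 × 1.500 = 595.00 ms.

595 ms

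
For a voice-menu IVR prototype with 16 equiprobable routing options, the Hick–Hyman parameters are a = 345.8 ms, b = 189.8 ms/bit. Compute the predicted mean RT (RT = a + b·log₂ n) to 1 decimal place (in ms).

log₂(16) = 4 bits, so RT = 345.8 + 189.8 × 4 ≈ 1105.000 ms.

1105.0 ms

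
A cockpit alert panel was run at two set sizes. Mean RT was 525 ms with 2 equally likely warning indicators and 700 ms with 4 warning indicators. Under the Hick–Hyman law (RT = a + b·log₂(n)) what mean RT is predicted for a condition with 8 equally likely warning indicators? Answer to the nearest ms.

875 ms

RT is linear in log₂ n, so two points fix the line:
  b = (700 − 525) / (log₂ 4 − log₂ 2) = 175 / (2 − 1) = 175 ms/bit
  a = 525 − 175 × 1 = 350 ms
Then RT(8) = 350 + 175 × log₂ 8 = 350 + 175 × 3 ≈ 875.000 ms.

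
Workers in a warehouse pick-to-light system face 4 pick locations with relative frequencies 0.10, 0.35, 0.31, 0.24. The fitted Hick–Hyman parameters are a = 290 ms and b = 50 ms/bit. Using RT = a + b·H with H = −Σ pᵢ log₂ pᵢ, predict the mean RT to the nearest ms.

Entropy contributions −pᵢ log₂ pᵢ: 0.3322, 0.5301, 0.5238, 0.4941; sum H = 1.8802 bits.
RT = a + bH = 290 + 50·1.8802 = 384.01 ms.

384 ms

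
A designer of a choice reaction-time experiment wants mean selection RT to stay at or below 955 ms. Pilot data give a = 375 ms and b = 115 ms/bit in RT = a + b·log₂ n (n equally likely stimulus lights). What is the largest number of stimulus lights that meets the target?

32

Information budget: (955 − 375)/115 = 5.0435 bits, so n ≤ 2^5.0435 = 32.979 → at most 32.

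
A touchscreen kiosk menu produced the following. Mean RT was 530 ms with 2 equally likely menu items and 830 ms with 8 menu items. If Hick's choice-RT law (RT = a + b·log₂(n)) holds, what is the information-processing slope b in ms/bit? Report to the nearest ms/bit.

The slope on a log₂ axis is (830 − 530) / (3 − 1) = 150 ms/bit.

150 ms/bit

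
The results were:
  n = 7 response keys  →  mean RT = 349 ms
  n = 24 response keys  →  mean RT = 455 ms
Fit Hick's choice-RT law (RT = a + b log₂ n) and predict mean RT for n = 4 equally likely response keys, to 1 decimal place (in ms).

300.9 ms

Fit slope and intercept:
  b = (455 − 349) / (log₂ 24 − log₂ 7) = 106 / (4.5850 − 2.8074) = 59.631 ms/bit
  a = 349 − 59.631 × 2.8074 = 181.595 ms
Then RT(4) = 181.595 + 59.631 × log₂ 4 = 181.595 + 59.631 × 2 ≈ 300.857 ms.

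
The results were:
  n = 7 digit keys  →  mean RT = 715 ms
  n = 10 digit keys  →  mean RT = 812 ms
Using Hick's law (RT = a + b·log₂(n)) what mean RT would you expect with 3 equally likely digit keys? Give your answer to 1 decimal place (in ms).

484.6 ms

Solve the two-equation system in a and b:
  b = (812 − 715) / (log₂ 10 − log₂ 7) = 97 / (3.3219 − 2.8074) = 188.506 ms/bit
  a = 715 − 188.506 × 2.8074 = 185.797 ms
Then RT(3) = 185.797 + 188.506 × log₂ 3 = 185.797 + 188.506 × 1.5850 ≈ 484.572 ms.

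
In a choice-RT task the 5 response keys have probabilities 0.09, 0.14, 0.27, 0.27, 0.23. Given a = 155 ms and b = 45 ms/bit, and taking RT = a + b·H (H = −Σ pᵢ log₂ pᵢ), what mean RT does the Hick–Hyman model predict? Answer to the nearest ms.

H = 0.09·log₂(1/0.09) + 0.14·log₂(1/0.14) + 0.27·log₂(1/0.27) + 0.27·log₂(1/0.27) + 0.23·log₂(1/0.23) = 2.2175 bits.
RT = 155 + 45 × 2.2175 = 254.79 ms.

255 ms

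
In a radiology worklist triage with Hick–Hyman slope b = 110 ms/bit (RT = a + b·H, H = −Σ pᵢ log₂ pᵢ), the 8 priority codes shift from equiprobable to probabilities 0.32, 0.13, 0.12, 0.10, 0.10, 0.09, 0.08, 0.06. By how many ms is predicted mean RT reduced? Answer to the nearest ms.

23 ms

Equiprobable entropy H₀ = log₂ 8 = 3.0000 bits.
Skewed entropy H = −Σ pᵢ log₂ pᵢ = 2.7878 bits.
ΔRT = b·(H₀ − H) = 110 × 0.2122 = 23.34 ms.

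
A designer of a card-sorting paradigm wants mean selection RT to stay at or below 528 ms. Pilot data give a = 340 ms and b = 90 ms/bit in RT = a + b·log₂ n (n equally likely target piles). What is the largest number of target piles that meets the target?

4

90·log₂ n ≤ 528 − 340 = 188, giving log₂ n ≤ 2.0889 and n ≤ 4.254. The largest whole number is 4.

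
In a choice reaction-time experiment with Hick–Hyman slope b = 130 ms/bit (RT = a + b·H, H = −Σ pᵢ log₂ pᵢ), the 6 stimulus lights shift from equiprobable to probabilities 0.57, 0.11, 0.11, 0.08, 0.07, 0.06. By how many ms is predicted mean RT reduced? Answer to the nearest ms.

80 ms

Equiprobable entropy H₀ = log₂ 6 = 2.5850 bits.
Skewed entropy H = −Σ pᵢ log₂ pᵢ = 1.9664 bits.
ΔRT = b·(H₀ − H) = 130 × 0.6185 = 80.41 ms.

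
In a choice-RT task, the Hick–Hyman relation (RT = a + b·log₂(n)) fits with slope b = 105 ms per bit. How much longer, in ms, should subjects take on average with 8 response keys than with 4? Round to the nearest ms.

105 ms

Only the slope matters, since a is common to both: ΔRT = b·log₂(n₂/n₁).
log₂(8) − log₂(4) = log₂(8/4) = log₂(2) = 1.
ΔRT = 105 × 1.0000 = 105.000 ms.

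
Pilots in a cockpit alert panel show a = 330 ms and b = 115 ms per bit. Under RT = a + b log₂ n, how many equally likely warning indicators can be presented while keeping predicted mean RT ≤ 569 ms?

115·log₂ n ≤ 569 − 330 = 239, giving log₂ n ≤ 2.0783 and n ≤ 4.223. The largest whole number is 4.

4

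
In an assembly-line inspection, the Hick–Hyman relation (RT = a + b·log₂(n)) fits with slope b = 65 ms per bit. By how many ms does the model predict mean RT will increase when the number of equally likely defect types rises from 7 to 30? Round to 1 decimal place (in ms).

Only the slope matters, since a is common to both: ΔRT = b·log₂(n₂/n₁).
log₂(30) − log₂(7) = 4.9069 − 2.8074 = 2.0995.
ΔRT = 65 × 2.0995 = 136.470 ms.

136.5 ms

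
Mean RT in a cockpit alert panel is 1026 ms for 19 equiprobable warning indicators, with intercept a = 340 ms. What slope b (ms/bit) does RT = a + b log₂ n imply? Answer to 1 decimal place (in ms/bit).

log₂(19) = 4.2479 bits.
b = (RT − a)/log₂ n = (1026 − 340) / 4.2479 = 161.491 ms/bit.

161.5 ms/bit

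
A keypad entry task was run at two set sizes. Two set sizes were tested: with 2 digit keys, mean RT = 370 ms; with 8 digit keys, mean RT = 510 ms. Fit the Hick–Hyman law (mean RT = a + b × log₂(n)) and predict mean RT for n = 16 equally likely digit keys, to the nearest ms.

580 ms

Solve the two-equation system in a and b:
  b = (510 − 370) / (log₂ 8 − log₂ 2) = 140 / (3 − 1) = 70 ms/bit
  a = 370 − 70 × 1 = 300 ms
Then RT(16) = 300 + 70 × log₂ 16 = 300 + 70 × 4 ≈ 580.000 ms.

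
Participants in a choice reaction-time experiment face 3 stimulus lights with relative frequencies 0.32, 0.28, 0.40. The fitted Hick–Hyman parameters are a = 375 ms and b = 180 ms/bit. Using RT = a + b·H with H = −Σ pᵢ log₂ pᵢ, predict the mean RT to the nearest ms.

657 ms

H = 0.32·log₂(1/0.32) + 0.28·log₂(1/0.28) + 0.40·log₂(1/0.40) = 1.5690 bits.
RT = 375 + 180 × 1.5690 = 657.42 ms.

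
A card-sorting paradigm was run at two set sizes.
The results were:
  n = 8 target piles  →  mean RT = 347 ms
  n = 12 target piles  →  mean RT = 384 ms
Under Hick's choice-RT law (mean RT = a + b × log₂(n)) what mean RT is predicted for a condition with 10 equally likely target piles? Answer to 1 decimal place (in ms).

367.4 ms

Fit slope and intercept:
  b = (384 − 347) / (log₂ 12 − log₂ 8) = 37 / (3.5850 − 3) = 63.252 ms/bit
  a = 347 − 63.252 × 3 = 157.244 ms
Then RT(10) = 157.244 + 63.252 × log₂ 10 = 157.244 + 63.252 × 3.3219 ≈ 367.363 ms.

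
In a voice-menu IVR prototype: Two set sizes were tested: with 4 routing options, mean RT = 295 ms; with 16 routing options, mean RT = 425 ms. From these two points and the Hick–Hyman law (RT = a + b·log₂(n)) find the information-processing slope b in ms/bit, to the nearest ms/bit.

The slope on a log₂ axis is (425 − 295) / (4 − 2) = 65 ms/bit.

65 ms/bit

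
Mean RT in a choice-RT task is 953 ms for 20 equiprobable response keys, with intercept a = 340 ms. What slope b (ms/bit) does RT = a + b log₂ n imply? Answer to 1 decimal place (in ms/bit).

20 alternatives carry log₂ 20 = 4.3219 bits; the choice cost is 953 − 340 = 613 ms, so b = 613/4.3219 = 141.835 ms/bit.

141.8 ms/bit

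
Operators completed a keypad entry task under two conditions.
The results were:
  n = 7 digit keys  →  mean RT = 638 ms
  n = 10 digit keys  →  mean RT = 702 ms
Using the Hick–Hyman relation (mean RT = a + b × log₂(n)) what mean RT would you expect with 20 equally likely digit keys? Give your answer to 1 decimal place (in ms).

826.4 ms

Fit slope and intercept:
  b = (702 − 638) / (log₂ 10 − log₂ 7) = 64 / (3.3219 − 2.8074) = 124.375 ms/bit
  a = 638 − 124.375 × 2.8074 = 288.835 ms
Then RT(20) = 288.835 + 124.375 × log₂ 20 = 288.835 + 124.375 × 4.3219 ≈ 826.375 ms.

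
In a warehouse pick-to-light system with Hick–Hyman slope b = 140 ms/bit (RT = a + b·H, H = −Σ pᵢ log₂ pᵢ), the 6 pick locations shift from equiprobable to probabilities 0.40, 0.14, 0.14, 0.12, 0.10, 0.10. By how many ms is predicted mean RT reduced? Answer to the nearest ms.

Equiprobable entropy H₀ = log₂ 6 = 2.5850 bits.
Skewed entropy H = −Σ pᵢ log₂ pᵢ = 2.3544 bits.
ΔRT = b·(H₀ − H) = 140 × 0.2305 = 32.27 ms.

32 ms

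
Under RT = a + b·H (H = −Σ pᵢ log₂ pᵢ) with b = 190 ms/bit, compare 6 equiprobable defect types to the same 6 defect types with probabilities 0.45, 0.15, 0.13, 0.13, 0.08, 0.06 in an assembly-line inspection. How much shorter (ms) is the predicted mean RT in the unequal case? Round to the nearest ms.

68 ms

The RT saving is b·ΔH. Equiprobable H₀ = log₂(6) = 2.5850 bits; with the given probabilities H = 2.2293 bits.
b·(H₀ − H) = 190 × (2.5850 − 2.2293) = 67.58 ms.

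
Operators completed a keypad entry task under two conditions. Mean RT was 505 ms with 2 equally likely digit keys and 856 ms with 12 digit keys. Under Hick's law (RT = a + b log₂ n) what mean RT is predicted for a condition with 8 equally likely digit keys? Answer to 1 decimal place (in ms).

776.6 ms

Solve the two-equation system in a and b:
  b = (856 − 505) / (log₂ 12 − log₂ 2) = 351 / (3.5850 − 1) = 135.785 ms/bit
  a = 505 − 135.785 × 1 = 369.215 ms
Then RT(8) = 369.215 + 135.785 × log₂ 8 = 369.215 + 135.785 × 3 ≈ 776.571 ms.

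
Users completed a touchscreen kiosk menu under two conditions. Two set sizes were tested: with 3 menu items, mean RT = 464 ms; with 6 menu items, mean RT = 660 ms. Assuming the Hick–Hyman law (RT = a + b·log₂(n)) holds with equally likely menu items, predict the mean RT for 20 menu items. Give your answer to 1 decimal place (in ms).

1000.4 ms

Solve the two-equation system in a and b:
  b = (660 − 464) / (log₂ 6 − log₂ 3) = 196 / (2.5850 − 1.5850) = 196.000 ms/bit
  a = 464 − 196.000 × 1.5850 = 153.347 ms
Then RT(20) = 153.347 + 196.000 × log₂ 20 = 153.347 + 196.000 × 4.3219 ≈ 1000.445 ms.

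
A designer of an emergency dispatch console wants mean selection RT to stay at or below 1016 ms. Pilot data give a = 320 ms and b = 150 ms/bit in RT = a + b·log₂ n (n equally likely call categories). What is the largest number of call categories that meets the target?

Information budget: (1016 − 320)/150 = 4.6400 bits, so n ≤ 2^4.6400 = 24.933 → at most 24.

24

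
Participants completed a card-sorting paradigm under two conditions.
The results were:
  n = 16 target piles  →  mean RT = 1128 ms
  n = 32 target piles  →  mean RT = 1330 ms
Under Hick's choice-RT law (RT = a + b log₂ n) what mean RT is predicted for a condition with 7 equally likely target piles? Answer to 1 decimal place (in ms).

Fit slope and intercept:
  b = (1330 − 1128) / (log₂ 32 − log₂ 16) = 202 / (5 − 4) = 202.000 ms/bit
  a = 1128 − 202.000 × 4 = 320.000 ms
Then RT(7) = 320.000 + 202.000 × log₂ 7 = 320.000 + 202.000 × 2.8074 ≈ 887.086 ms.

887.1 ms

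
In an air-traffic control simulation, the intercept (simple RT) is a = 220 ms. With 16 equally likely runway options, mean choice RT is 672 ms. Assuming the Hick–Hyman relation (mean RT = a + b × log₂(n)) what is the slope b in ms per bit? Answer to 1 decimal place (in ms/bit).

16 alternatives carry log₂ 16 = 4 bits; the choice cost is 672 − 220 = 452 ms, so b = 452/4 = 113.000 ms/bit.

113.0 ms/bit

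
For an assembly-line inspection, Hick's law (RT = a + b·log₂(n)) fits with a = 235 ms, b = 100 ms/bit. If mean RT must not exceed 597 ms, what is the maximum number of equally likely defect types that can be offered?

100·log₂ n ≤ 597 − 235 = 362, giving log₂ n ≤ 3.6200 and n ≤ 12.295. The largest whole number is 12.

12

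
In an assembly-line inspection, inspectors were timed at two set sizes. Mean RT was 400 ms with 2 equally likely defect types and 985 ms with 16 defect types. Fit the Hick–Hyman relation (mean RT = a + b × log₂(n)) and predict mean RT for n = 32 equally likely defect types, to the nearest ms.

Solve the two-equation system in a and b:
  b = (985 − 400) / (log₂ 16 − log₂ 2) = 585 / (4 − 1) = 195 ms/bit
  a = 400 − 195 × 1 = 205 ms
Then RT(32) = 205 + 195 × log₂ 32 = 205 + 195 × 5 ≈ 1180.000 ms.

1180 ms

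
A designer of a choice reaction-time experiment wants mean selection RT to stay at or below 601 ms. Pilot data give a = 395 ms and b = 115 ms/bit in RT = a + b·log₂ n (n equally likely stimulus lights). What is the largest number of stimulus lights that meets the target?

3

Information budget: (601 − 395)/115 = 1.7913 bits, so n ≤ 2^1.7913 = 3.461 → at most 3.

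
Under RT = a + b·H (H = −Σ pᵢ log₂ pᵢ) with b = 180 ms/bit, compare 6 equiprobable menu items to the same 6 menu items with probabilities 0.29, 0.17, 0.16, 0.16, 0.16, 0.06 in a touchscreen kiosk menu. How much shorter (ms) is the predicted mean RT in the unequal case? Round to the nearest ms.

Equiprobable entropy H₀ = log₂ 6 = 2.5850 bits.
Skewed entropy H = −Σ pᵢ log₂ pᵢ = 2.4651 bits.
ΔRT = b·(H₀ − H) = 180 × 0.1199 = 21.58 ms.

22 ms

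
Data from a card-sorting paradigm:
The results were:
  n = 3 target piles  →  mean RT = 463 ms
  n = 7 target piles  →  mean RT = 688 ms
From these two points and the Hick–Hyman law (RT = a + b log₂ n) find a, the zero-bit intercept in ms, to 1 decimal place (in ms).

171.3 ms

The slope on a log₂ axis is (688 − 463) / (2.8074 − 1.5850) = 184.065 ms/bit.
Intercept: a = 463 − 184.065·log₂(3) = 171.263 ms.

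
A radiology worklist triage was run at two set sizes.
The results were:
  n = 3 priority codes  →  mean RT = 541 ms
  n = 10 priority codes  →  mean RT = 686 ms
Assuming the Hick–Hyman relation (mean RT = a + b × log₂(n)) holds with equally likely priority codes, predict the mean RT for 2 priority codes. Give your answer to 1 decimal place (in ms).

RT is linear in log₂ n, so two points fix the line:
  b = (686 − 541) / (log₂ 10 − log₂ 3) = 145 / (3.3219 − 1.5850) = 83.479 ms/bit
  a = 541 − 83.479 × 1.5850 = 408.689 ms
Then RT(2) = 408.689 + 83.479 × log₂ 2 = 408.689 + 83.479 × 1 ≈ 492.168 ms.

492.2 ms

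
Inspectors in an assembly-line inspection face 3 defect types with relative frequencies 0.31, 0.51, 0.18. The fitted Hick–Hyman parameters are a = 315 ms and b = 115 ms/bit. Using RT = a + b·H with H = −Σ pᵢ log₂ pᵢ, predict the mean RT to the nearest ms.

H = 0.31·log₂(1/0.31) + 0.51·log₂(1/0.51) + 0.18·log₂(1/0.18) = 1.4645 bits.
RT = 315 + 115 × 1.4645 = 483.42 ms.

483 ms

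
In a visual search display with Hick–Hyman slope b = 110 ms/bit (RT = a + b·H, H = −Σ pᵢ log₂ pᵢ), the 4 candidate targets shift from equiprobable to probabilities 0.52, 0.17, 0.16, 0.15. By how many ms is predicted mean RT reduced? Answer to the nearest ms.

27 ms

Equiprobable entropy H₀ = log₂ 4 = 2.0000 bits.
Skewed entropy H = −Σ pᵢ log₂ pᵢ = 1.7587 bits.
ΔRT = b·(H₀ − H) = 110 × 0.2413 = 26.54 ms.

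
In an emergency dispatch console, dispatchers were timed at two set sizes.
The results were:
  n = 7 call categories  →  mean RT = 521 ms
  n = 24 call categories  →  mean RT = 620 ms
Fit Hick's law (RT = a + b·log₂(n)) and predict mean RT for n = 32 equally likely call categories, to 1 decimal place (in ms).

643.1 ms

With log₂ n on the abscissa the relation is linear; from the two conditions:
  b = (620 − 521) / (log₂ 24 − log₂ 7) = 99 / (4.5850 − 2.8074) = 55.693 ms/bit
  a = 521 − 55.693 × 2.8074 = 364.650 ms
Then RT(32) = 364.650 + 55.693 × log₂ 32 = 364.650 + 55.693 × 5 ≈ 643.115 ms.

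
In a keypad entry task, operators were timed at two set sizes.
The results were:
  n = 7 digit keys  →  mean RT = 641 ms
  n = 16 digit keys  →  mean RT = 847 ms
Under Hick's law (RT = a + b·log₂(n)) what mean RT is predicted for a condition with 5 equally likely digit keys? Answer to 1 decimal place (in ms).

557.2 ms

With log₂ n on the abscissa the relation is linear; from the two conditions:
  b = (847 − 641) / (log₂ 16 − log₂ 7) = 206 / (4 − 2.8074) = 172.725 ms/bit
  a = 641 − 172.725 × 2.8074 = 156.099 ms
Then RT(5) = 156.099 + 172.725 × log₂ 5 = 156.099 + 172.725 × 2.3219 ≈ 557.154 ms.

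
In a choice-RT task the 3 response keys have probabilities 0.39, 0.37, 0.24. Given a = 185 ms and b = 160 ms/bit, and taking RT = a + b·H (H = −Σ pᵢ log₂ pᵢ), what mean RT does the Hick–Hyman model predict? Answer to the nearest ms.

H = 0.39·log₂(1/0.39) + 0.37·log₂(1/0.37) + 0.24·log₂(1/0.24) = 1.5547 bits.
RT = 185 + 160 × 1.5547 = 433.75 ms.

434 ms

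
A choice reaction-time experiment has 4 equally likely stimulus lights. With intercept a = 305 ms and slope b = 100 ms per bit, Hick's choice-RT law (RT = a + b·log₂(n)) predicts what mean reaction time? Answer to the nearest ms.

505 ms

log₂(4) = 2 bits, so RT = 305 + 100 × 2 ≈ 505.000 ms.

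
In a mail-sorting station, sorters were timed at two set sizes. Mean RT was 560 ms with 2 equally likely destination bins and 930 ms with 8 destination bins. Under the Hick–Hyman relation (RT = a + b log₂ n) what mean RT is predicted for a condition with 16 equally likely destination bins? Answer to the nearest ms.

1115 ms

Fit slope and intercept:
  b = (930 − 560) / (log₂ 8 − log₂ 2) = 370 / (3 − 1) = 185 ms/bit
  a = 560 − 185 × 1 = 375 ms
Then RT(16) = 375 + 185 × log₂ 16 = 375 + 185 × 4 ≈ 1115.000 ms.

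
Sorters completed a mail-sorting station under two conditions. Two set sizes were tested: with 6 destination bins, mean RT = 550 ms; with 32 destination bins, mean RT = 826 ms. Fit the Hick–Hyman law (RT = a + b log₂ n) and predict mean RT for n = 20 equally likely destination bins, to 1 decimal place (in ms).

With log₂ n on the abscissa the relation is linear; from the two conditions:
  b = (826 − 550) / (log₂ 32 − log₂ 6) = 276 / (5 − 2.5850) = 114.284 ms/bit
  a = 550 − 114.284 × 2.5850 = 254.580 ms
Then RT(20) = 254.580 + 114.284 × log₂ 20 = 254.580 + 114.284 × 4.3219 ≈ 748.507 ms.

748.5 ms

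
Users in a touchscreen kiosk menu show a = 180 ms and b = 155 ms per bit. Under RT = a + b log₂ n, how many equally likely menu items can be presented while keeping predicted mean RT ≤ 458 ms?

3

155·log₂ n ≤ 458 − 180 = 278, giving log₂ n ≤ 1.7935 and n ≤ 3.467. The largest whole number is 3.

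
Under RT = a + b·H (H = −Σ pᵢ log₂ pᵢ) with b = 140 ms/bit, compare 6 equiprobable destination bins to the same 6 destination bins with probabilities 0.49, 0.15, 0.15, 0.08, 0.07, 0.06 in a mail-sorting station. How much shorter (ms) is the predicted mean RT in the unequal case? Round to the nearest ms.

64 ms

The RT saving is b·ΔH. Equiprobable H₀ = log₂(6) = 2.5850 bits; with the given probabilities H = 2.1290 bits.
b·(H₀ − H) = 140 × (2.5850 − 2.1290) = 63.84 ms.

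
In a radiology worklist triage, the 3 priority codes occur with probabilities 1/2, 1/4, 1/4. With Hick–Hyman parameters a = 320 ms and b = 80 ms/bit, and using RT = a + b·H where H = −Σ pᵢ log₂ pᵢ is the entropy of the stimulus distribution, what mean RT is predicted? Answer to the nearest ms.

440 ms

Each term −pᵢ log₂ pᵢ: 0.5·1 + 0.25·2 + 0.25·2; summed, H = 1.500 bits.
Mean RT = a + bH = 320 + 80·1.500 = 440.00 ms.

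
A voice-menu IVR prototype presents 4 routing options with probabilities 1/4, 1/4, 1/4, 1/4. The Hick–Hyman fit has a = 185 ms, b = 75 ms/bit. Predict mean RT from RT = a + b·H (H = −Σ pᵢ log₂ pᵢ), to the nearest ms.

H = −Σ pᵢ log₂ pᵢ = 0.25·2 + 0.25·2 + 0.25·2 + 0.25·2 = 2.000 bits.
RT = 185 + 75 × 2.000 = 335.00 ms.

335 ms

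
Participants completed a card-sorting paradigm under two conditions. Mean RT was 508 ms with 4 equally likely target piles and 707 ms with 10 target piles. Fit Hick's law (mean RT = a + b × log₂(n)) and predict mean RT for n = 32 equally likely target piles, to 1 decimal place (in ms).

With log₂ n on the abscissa the relation is linear; from the two conditions:
  b = (707 − 508) / (log₂ 10 − log₂ 4) = 199 / (3.3219 − 2) = 150.538 ms/bit
  a = 508 − 150.538 × 2 = 206.925 ms
Then RT(32) = 206.925 + 150.538 × log₂ 32 = 206.925 + 150.538 × 5 ≈ 959.613 ms.

959.6 ms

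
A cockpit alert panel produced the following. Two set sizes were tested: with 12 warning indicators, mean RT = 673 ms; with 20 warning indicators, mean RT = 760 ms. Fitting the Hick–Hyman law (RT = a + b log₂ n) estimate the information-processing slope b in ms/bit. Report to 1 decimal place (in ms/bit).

118.1 ms/bit

b = (RT₂ − RT₁)/(log₂ n₂ − log₂ n₁) = (760 − 673)/(4.3219 − 3.5850) = 118.052 ms/bit.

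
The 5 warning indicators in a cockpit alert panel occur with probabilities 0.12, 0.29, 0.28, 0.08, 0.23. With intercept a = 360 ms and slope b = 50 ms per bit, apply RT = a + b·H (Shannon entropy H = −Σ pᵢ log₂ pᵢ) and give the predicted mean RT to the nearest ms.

Entropy contributions −pᵢ log₂ pᵢ: 0.3671, 0.5179, 0.5142, 0.2915, 0.4877; sum H = 2.1784 bits.
RT = a + bH = 360 + 50·2.1784 = 468.92 ms.

469 ms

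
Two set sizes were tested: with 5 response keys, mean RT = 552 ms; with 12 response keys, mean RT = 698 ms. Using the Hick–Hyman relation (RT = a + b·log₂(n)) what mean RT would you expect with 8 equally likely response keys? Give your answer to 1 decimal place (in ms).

RT is linear in log₂ n, so two points fix the line:
  b = (698 − 552) / (log₂ 12 − log₂ 5) = 146 / (3.5850 − 2.3219) = 115.595 ms/bit
  a = 552 − 115.595 × 2.3219 = 283.598 ms
Then RT(8) = 283.598 + 115.595 × log₂ 8 = 283.598 + 115.595 × 3 ≈ 630.381 ms.

630.4 ms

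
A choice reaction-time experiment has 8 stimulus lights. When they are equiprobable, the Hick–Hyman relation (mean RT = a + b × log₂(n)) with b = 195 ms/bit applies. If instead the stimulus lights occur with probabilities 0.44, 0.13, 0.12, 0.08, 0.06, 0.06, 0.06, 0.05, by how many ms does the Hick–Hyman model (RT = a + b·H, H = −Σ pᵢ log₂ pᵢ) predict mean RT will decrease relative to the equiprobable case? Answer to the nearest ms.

96 ms

Equiprobable entropy H₀ = log₂ 8 = 3.0000 bits.
Skewed entropy H = −Σ pᵢ log₂ pᵢ = 2.5091 bits.
ΔRT = b·(H₀ − H) = 195 × 0.4909 = 95.73 ms.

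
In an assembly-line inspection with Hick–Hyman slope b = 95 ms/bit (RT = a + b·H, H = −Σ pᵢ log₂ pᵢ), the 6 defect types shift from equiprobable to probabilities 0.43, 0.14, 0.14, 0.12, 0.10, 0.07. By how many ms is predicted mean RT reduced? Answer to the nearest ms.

28 ms

The RT saving is b·ΔH. Equiprobable H₀ = log₂(6) = 2.5850 bits; with the given probabilities H = 2.2856 bits.
b·(H₀ − H) = 95 × (2.5850 − 2.2856) = 28.44 ms.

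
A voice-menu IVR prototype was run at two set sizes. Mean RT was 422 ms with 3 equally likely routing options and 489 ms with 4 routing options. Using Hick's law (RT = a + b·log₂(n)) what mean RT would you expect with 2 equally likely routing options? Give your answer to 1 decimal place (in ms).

327.6 ms

RT is linear in log₂ n, so two points fix the line:
  b = (489 − 422) / (log₂ 4 − log₂ 3) = 67 / (2 − 1.5850) = 161.431 ms/bit
  a = 422 − 161.431 × 1.5850 = 166.138 ms
Then RT(2) = 166.138 + 161.431 × log₂ 2 = 166.138 + 161.431 × 1 ≈ 327.569 ms.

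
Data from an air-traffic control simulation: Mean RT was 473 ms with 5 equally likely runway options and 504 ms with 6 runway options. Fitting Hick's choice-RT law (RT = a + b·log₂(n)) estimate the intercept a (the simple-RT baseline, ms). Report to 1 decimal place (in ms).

199.3 ms

b = (RT₂ − RT₁)/(log₂ n₂ − log₂ n₁) = (504 − 473)/(2.5850 − 2.3219) = 117.855 ms/bit.
Intercept: a = 473 − 117.855·log₂(5) = 199.348 ms.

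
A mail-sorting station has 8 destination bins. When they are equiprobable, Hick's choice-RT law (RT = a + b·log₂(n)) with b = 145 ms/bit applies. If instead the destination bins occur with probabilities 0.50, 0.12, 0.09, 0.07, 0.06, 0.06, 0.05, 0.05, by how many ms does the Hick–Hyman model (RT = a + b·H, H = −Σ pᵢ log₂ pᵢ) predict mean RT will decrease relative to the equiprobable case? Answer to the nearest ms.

Equiprobable entropy H₀ = log₂ 8 = 3.0000 bits.
Skewed entropy H = −Σ pᵢ log₂ pᵢ = 2.3675 bits.
ΔRT = b·(H₀ − H) = 145 × 0.6325 = 91.71 ms.

92 ms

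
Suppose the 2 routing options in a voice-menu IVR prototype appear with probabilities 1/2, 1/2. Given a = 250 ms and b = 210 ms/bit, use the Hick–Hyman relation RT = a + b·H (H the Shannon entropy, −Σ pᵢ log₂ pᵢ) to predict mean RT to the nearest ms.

Each term −pᵢ log₂ pᵢ: 0.5·1 + 0.5·1; summed, H = 1.000 bits.
Mean RT = a + bH = 250 + 210·1.000 = 460.00 ms.

460 ms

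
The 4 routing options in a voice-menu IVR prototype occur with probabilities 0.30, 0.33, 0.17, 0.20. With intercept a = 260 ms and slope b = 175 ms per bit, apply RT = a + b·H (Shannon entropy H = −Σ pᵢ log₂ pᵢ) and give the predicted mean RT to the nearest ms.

H = 0.30·log₂(1/0.30) + 0.33·log₂(1/0.33) + 0.17·log₂(1/0.17) + 0.20·log₂(1/0.20) = 1.9479 bits.
RT = 260 + 175 × 1.9479 = 600.88 ms.

601 ms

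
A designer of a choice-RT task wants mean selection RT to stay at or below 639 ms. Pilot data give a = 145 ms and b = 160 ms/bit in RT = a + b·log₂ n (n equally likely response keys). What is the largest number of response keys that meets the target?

8

160·log₂ n ≤ 639 − 145 = 494, giving log₂ n ≤ 3.0875 and n ≤ 8.500. The largest whole number is 8.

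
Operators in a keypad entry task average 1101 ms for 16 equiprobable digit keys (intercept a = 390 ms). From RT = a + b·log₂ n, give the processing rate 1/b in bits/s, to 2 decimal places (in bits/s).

5.63 bits/s

b = (1101 − 390)/log₂ 16 = 711/4 = 177.750 ms per bit = 0.17775 s/bit; the reciprocal is 5.626 bits/s.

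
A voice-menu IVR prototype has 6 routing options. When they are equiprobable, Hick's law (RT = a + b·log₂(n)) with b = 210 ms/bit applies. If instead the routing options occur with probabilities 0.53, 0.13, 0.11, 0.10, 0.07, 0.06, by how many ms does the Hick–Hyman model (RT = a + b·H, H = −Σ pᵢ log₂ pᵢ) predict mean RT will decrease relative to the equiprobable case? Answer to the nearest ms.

Equiprobable entropy H₀ = log₂ 6 = 2.5850 bits.
Skewed entropy H = −Σ pᵢ log₂ pᵢ = 2.0627 bits.
ΔRT = b·(H₀ − H) = 210 × 0.5223 = 109.68 ms.

110 ms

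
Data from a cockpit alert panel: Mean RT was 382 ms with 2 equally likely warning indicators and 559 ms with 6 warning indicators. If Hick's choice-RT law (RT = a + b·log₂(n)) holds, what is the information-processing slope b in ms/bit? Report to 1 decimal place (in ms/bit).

The slope on a log₂ axis is (559 − 382) / (2.5850 − 1) = 111.675 ms/bit.

111.7 ms/bit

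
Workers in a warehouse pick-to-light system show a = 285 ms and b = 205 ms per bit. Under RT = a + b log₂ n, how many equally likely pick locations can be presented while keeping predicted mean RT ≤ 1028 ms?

Information budget: (1028 − 285)/205 = 3.6244 bits, so n ≤ 2^3.6244 = 12.332 → at most 12.

12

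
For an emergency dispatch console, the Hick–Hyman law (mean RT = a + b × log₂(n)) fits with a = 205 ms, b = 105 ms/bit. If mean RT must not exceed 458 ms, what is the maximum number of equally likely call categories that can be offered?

5

Set 205 + 105·log₂ n ≤ 458 → log₂ n ≤ (458 − 205)/105 = 2.4095.
So n ≤ 2^2.4095 = 5.313; the largest integer n is 5.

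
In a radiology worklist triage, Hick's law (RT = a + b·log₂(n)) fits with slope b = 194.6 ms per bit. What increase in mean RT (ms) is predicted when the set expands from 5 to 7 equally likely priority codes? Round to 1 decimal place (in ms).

94.5 ms

Only the slope matters, since a is common to both: ΔRT = b·log₂(n₂/n₁).
log₂(7) − log₂(5) = 2.8074 − 2.3219 = 0.4854.
ΔRT = 194.6 × 0.4854 = 94.464 ms.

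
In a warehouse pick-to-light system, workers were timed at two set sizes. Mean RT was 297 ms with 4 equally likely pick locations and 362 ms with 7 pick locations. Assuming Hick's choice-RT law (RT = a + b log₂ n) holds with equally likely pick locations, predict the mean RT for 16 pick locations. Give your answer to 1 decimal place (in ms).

458.0 ms

Solve the two-equation system in a and b:
  b = (362 − 297) / (log₂ 7 − log₂ 4) = 65 / (2.8074 − 2) = 80.510 ms/bit
  a = 297 − 80.510 × 2 = 135.980 ms
Then RT(16) = 135.980 + 80.510 × log₂ 16 = 135.980 + 80.510 × 4 ≈ 458.020 ms.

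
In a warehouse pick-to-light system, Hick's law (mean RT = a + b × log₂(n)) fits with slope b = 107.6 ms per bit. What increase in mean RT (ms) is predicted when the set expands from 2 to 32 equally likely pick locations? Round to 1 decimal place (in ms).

Only the slope matters, since a is common to both: ΔRT = b·log₂(n₂/n₁).
log₂(32) − log₂(2) = log₂(32/2) = log₂(16) = 4.
ΔRT = 107.6 × 4.0000 = 430.400 ms.

430.4 ms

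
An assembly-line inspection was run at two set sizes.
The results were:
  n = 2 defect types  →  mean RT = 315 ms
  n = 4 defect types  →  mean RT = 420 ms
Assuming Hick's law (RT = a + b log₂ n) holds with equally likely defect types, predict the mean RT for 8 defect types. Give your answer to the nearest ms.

525 ms

Fit slope and intercept:
  b = (420 − 315) / (log₂ 4 − log₂ 2) = 105 / (2 − 1) = 105 ms/bit
  a = 315 − 105 × 1 = 210 ms
Then RT(8) = 210 + 105 × log₂ 8 = 210 + 105 × 3 ≈ 525.000 ms.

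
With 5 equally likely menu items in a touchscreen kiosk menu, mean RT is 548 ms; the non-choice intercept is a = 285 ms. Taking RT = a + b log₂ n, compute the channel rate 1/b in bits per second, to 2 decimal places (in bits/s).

b = (548 − 285)/log₂ 5 = 263/2.3219 = 113.268 ms per bit = 0.11327 s/bit; the reciprocal is 8.829 bits/s.

8.83 bits/s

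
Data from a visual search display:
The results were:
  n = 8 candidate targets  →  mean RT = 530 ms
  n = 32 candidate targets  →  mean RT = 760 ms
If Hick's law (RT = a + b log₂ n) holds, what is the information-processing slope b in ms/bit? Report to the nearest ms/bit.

b = (RT₂ − RT₁)/(log₂ n₂ − log₂ n₁) = (760 − 530)/(5 − 3) = 115 ms/bit.

115 ms/bit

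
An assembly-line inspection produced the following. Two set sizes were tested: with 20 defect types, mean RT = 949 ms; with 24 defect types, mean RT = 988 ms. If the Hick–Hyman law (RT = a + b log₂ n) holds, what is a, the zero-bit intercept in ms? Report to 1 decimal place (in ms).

Slope: b = (988 − 949) / (log₂ 24 − log₂ 20) = 39/0.2630 = 148.270 ms/bit.
Intercept: a = 949 − 148.270·log₂(20) = 308.190 ms.

308.2 ms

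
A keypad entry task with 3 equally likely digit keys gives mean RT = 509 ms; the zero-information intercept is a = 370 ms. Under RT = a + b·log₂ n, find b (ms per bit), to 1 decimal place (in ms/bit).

87.7 ms/bit

3 alternatives carry log₂ 3 = 1.5850 bits; the choice cost is 509 − 370 = 139 ms, so b = 139/1.5850 = 87.699 ms/bit.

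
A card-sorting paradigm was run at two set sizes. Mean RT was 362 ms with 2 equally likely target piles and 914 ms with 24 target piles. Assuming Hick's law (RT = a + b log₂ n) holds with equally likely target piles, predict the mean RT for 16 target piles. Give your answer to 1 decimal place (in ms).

823.9 ms

Solve the two-equation system in a and b:
  b = (914 − 362) / (log₂ 24 − log₂ 2) = 552 / (4.5850 − 1) = 153.977 ms/bit
  a = 362 − 153.977 × 1 = 208.023 ms
Then RT(16) = 208.023 + 153.977 × log₂ 16 = 208.023 + 153.977 × 4 ≈ 823.930 ms.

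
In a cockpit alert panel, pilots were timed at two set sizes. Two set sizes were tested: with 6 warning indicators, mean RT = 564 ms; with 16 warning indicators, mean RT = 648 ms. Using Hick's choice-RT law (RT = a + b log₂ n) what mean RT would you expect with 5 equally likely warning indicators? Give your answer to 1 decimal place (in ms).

RT is linear in log₂ n, so two points fix the line:
  b = (648 − 564) / (log₂ 16 − log₂ 6) = 84 / (4 − 2.5850) = 59.362 ms/bit
  a = 564 − 59.362 × 2.5850 = 410.550 ms
Then RT(5) = 410.550 + 59.362 × log₂ 5 = 410.550 + 59.362 × 2.3219 ≈ 548.386 ms.

548.4 ms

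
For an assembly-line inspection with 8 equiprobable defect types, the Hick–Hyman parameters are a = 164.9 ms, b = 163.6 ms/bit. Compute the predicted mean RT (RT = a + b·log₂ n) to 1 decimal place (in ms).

655.7 ms

log₂(8) = 3 bits, so RT = 164.9 + 163.6 × 3 ≈ 655.700 ms.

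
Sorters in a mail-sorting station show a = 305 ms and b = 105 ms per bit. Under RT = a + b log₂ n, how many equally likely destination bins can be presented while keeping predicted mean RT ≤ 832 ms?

Information budget: (832 − 305)/105 = 5.0190 bits, so n ≤ 2^5.0190 = 32.425 → at most 32.

32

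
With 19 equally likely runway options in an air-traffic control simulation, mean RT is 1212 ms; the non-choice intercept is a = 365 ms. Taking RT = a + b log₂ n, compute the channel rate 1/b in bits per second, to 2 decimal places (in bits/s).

Choice component = 1212 − 365 = 847 ms over log₂(19) = 4.2479 bits.
b = 847 / 4.2479 = 199.391 ms/bit, so 1/b = 5.015 bits/s.

5.02 bits/s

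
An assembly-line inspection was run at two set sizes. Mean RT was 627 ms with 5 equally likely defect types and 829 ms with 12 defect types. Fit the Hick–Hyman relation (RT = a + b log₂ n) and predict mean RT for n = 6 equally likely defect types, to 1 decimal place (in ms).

RT is linear in log₂ n, so two points fix the line:
  b = (829 − 627) / (log₂ 12 − log₂ 5) = 202 / (3.5850 − 2.3219) = 159.932 ms/bit
  a = 627 − 159.932 × 2.3219 = 255.649 ms
Then RT(6) = 255.649 + 159.932 × log₂ 6 = 255.649 + 159.932 × 2.5850 ≈ 669.068 ms.

669.1 ms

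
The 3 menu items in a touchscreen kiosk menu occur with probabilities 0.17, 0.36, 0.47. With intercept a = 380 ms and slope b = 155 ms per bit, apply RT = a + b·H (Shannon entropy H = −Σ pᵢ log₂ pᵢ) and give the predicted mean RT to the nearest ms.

609 ms

Entropy contributions −pᵢ log₂ pᵢ: 0.4346, 0.5306, 0.5120; sum H = 1.4772 bits.
RT = a + bH = 380 + 155·1.4772 = 608.96 ms.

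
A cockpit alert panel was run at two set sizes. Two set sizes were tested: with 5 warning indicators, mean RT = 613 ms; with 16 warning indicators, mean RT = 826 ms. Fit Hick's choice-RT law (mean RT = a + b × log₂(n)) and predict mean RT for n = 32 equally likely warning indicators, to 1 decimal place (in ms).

Fit slope and intercept:
  b = (826 − 613) / (log₂ 16 − log₂ 5) = 213 / (4 − 2.3219) = 126.931 ms/bit
  a = 613 − 126.931 × 2.3219 = 318.274 ms
Then RT(32) = 318.274 + 126.931 × log₂ 32 = 318.274 + 126.931 × 5 ≈ 952.931 ms.

952.9 ms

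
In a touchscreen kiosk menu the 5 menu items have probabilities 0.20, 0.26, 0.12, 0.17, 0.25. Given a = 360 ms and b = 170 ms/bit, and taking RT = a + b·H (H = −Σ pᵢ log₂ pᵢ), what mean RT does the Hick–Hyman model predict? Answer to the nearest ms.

746 ms

H = 0.20·log₂(1/0.20) + 0.26·log₂(1/0.26) + 0.12·log₂(1/0.12) + 0.17·log₂(1/0.17) + 0.25·log₂(1/0.25) = 2.2713 bits.
RT = 360 + 170 × 2.2713 = 746.13 ms.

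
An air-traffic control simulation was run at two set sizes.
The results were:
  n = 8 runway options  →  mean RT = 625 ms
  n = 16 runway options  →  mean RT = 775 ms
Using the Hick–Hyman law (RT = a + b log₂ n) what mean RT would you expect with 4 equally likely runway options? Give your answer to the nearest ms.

Solve the two-equation system in a and b:
  b = (775 − 625) / (log₂ 16 − log₂ 8) = 150 / (4 − 3) = 150 ms/bit
  a = 625 − 150 × 3 = 175 ms
Then RT(4) = 175 + 150 × log₂ 4 = 175 + 150 × 2 ≈ 475.000 ms.

475 ms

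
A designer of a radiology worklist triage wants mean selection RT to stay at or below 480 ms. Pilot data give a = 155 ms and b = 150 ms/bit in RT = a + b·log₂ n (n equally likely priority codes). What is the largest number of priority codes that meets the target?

150·log₂ n ≤ 480 − 155 = 325, giving log₂ n ≤ 2.1667 and n ≤ 4.490. The largest whole number is 4.

4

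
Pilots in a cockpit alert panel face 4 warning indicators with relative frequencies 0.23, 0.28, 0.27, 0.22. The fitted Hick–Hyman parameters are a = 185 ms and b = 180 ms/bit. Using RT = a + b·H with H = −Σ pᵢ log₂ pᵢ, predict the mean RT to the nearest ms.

544 ms

Entropy contributions −pᵢ log₂ pᵢ: 0.4877, 0.5142, 0.5100, 0.4806; sum H = 1.9925 bits.
RT = a + bH = 185 + 180·1.9925 = 543.65 ms.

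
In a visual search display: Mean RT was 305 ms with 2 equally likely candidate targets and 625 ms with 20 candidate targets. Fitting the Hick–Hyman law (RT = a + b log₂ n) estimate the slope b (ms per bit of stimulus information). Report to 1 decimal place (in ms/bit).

b = (RT₂ − RT₁)/(log₂ n₂ − log₂ n₁) = (625 − 305)/(4.3219 − 1) = 96.330 ms/bit.

96.3 ms/bit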